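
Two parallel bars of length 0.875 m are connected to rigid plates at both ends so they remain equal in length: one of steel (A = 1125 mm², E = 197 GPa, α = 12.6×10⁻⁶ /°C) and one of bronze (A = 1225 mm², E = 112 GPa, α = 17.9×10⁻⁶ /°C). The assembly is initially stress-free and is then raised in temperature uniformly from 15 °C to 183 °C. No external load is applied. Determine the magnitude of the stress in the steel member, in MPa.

σ ≈ 67.1 MPa (tensile)

The bronze has the larger α, so on heating it would change length more than the steel if both were free. The rigid plates force a common final length, so the bronze is put into compression and the steel into tension, with equal and opposite forces P (no external load).
Setting the final lengths equal and cancelling L: (α₁ − α₂)ΔT = P/(A₁E₁) + P/(A₂E₂).
|α₁ − α₂|·ΔT = 5.3×10⁻⁶ × 168 = 0.0008904.
1/(A₁E₁) + 1/(A₂E₂) = 1/(1125×197×10³) + 1/(1225×112×10³) = 1.18×10⁻⁸ N⁻¹.
P = 0.0008904 / 1.18×10⁻⁸ = 75450 N = 75.45 kN.
σ_{steel} = P/A₁ = 75450/1125 = 67.07 MPa, tensile.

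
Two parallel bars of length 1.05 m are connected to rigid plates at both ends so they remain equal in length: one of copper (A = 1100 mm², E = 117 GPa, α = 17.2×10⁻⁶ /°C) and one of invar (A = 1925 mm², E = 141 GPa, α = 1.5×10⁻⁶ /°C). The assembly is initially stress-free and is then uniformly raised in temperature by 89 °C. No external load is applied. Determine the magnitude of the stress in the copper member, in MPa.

σ ≈ 111 MPa (compressive)

Both members must finish at the same length. With the larger α, the copper tends to over-expand; the plates restrain it, putting the copper in compression and the invar in tension. With no external load the two internal forces are equal and opposite, magnitude P.
Compatibility of the two members (thermal + elastic change equal): (α₁ − α₂)ΔT = P·[1/(A₁E₁) + 1/(A₂E₂)].
|α₁ − α₂|·ΔT = 15.7×10⁻⁶ × 89 = 0.001397.
1/(A₁E₁) + 1/(A₂E₂) = 1/(1100×117×10³) + 1/(1925×141×10³) = 1.145×10⁻⁸ N⁻¹.
P = 0.001397 / 1.145×10⁻⁸ = 122000 N = 122 kN.
σ_{copper} = P/A₁ = 122000/1100 = 110.9 MPa, compressive.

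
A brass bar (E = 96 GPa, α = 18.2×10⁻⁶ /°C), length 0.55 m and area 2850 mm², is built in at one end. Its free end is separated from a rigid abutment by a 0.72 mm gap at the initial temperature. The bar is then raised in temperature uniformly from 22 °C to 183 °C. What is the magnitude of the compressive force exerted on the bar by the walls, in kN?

P ≈ 444 kN

If the wall were absent the bar would grow by αΔT L = 18.2×10⁻⁶ × 161 × 550 = 1.612 mm.
The gap closes (δ_free > 0.72 mm) and the wall then resists a further 1.612 − 0.72 = 0.8916 mm of expansion.
Compatibility: PL/(AE) = 0.8916 mm, so σ = P/A = E × (0.8916/550) = 155.6 MPa.
P = σA = 155.6 × 2850 = 443.5 kN.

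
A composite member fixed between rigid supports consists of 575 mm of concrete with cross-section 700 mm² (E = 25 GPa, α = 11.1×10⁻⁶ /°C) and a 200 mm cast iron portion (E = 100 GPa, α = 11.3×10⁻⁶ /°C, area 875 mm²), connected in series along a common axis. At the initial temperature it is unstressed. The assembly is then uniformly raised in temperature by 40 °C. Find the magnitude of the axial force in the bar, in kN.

Free thermal expansion of the whole bar: Σ αᵢΔT Lᵢ = 11.1×10⁻⁶×40×575 + 11.3×10⁻⁶×40×200 = 0.3457 mm.
Since the ends are fixed, an axial force P builds up, equal in every segment, with P · Σ Lᵢ/(AᵢEᵢ) = δ_free.
The series flexibility is Σ Lᵢ/(AᵢEᵢ) = 575/(700×25×10³) + 200/(875×100×10³) = 3.514×10⁻⁵ mm/N.
P = 0.3457 / 3.514×10⁻⁵ = 9837 N = 9.837 kN, compressive.

P ≈ 9.84 kN (compressive)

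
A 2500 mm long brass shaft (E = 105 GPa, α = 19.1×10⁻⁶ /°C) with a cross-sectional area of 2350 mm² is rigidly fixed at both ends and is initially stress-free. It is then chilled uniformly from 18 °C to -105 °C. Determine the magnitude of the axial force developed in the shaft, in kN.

P ≈ 580 kN (tensile)

With zero net strain, σ = E·αΔT = 105 GPa × 19.1×10⁻⁶ × 123 = 246.7 MPa.
Then P = σA = 246.7 × 2350 mm² = 579.7 kN, tensile.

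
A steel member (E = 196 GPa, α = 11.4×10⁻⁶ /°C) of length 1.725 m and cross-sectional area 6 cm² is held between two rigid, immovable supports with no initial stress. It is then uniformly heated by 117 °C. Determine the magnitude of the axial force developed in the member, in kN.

With zero net strain, σ = E·αΔT = 196 GPa × 11.4×10⁻⁶ × 117 = 261.4 MPa.
Then P = σA = 261.4 × 600 mm² = 156.9 kN, compressive.

P ≈ 157 kN (compressive)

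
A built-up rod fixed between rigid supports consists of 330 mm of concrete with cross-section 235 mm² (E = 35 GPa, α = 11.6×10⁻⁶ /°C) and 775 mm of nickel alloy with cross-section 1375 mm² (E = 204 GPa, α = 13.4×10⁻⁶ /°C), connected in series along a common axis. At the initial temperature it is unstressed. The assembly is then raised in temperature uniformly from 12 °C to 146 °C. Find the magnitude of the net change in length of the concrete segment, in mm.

|ΔL| ≈ 1.27 mm

Free thermal expansion of the whole bar: Σ αᵢΔT Lᵢ = 11.6×10⁻⁶×134×330 + 13.4×10⁻⁶×134×775 = 1.905 mm.
Since the ends are fixed, an axial force P builds up, equal in every segment, with P · Σ Lᵢ/(AᵢEᵢ) = δ_free.
The series flexibility is Σ Lᵢ/(AᵢEᵢ) = 330/(235×35×10³) + 775/(1375×204×10³) = 4.288×10⁻⁵ mm/N.
Hence P = δ_free / Σ(L/AE) = 1.905/4.288×10⁻⁵ = 44.41 kN (compressive).
For the concrete segment, free thermal change = 11.6×10⁻⁶×134×330 = 0.513 mm and elastic change from P = 44410×330/(235×35×10³) = 1.782 mm; these oppose, so the net change is 1.27 mm (segment shortens).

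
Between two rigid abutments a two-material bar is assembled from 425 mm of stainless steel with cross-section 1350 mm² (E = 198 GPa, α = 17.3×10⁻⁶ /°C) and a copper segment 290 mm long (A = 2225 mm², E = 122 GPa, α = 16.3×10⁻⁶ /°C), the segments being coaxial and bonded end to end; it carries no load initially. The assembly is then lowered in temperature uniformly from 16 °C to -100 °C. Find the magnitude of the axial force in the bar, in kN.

Free thermal contraction of the whole bar: Σ αᵢΔT Lᵢ = 17.3×10⁻⁶×116×425 + 16.3×10⁻⁶×116×290 = 1.401 mm.
The rigid supports impose zero overall length change; the single axial force P common to all segments must satisfy P Σ Lᵢ/(AᵢEᵢ) = δ_free.
Σ Lᵢ/(AᵢEᵢ) = 425/(1350×198×10³) + 290/(2225×122×10³) = 2.658×10⁻⁶ mm/N.
P = 1.401 / 2.658×10⁻⁶ = 527100 N = 527.1 kN, tensile.

P ≈ 527 kN (tensile)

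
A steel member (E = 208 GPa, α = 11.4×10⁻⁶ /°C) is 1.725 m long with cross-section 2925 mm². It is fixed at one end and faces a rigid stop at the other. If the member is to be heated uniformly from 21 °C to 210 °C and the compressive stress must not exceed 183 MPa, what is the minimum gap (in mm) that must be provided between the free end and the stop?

With no wall the member would lengthen by αΔT L = 11.4×10⁻⁶ × 189 × 1725 = 3.717 mm.
A stress of 183 MPa corresponds to the wall pushing the member back by σL/E = 183×1725/(208×10³) = 1.518 mm.
So the gap has to take up the difference, g_min = δ_free − σL/E = 3.717 − 1.518 = 2.199 mm.

g ≈ 2.2 mm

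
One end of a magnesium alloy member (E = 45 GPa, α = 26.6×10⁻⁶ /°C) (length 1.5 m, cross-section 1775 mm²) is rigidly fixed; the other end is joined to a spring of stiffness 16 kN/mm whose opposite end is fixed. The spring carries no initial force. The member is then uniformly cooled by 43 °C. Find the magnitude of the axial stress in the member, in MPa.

σ ≈ 11.9 MPa (tensile)

Free thermal contraction: δ_free = αΔT L = 26.6×10⁻⁶ × 43 × 1500 = 1.716 mm.
With a force P in the spring, the elastic change of the member is PL/(AE) and that of the spring is P/k; compatibility requires their sum to equal δ_free.
P [ L/(AE) + 1/k ] = δ_free → P [ 1500/(1775×45×10³) + 1/(16×10³) ] = 1.716.
P = 1.716 / 8.128×10⁻⁵ = 21110 N.
σ = P/A = 21110/1775 = 11.89 MPa.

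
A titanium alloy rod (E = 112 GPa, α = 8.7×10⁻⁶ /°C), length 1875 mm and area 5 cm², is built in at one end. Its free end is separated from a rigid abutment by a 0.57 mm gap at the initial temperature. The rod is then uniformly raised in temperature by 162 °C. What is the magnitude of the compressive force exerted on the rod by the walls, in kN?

P ≈ 61.9 kN

Unrestrained expansion: δ_free = αΔT L = 8.7×10⁻⁶ × 162 × 1875 = 2.643 mm.
The gap closes (δ_free > 0.57 mm) and the wall then resists a further 2.643 − 0.57 = 2.073 mm of expansion.
Compatibility: PL/(AE) = 2.073 mm, so σ = P/A = E × (2.073/1875) = 123.8 MPa.
Force on the wall = σA = 123.8 × 500 mm² = 61.9 kN.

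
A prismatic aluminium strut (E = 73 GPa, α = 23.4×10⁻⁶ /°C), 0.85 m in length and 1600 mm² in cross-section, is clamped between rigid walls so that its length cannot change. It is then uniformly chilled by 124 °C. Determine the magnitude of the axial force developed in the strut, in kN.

Full restraint means ε = 0, so the stress is σ = EαΔT = 73×10³ × 23.4×10⁻⁶ × 124 = 211.8 MPa.
Then P = σA = 211.8 × 1600 mm² = 338.9 kN, tensile.

P ≈ 339 kN (tensile)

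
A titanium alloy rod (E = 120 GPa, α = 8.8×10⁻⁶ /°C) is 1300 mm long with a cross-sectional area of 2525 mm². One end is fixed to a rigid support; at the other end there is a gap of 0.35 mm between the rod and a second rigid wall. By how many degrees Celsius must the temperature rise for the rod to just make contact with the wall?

Contact occurs when the free expansion equals the gap: αΔT L = 0.35 mm.
ΔT = 0.35 / (8.8×10⁻⁶ × 1300) = 30.59 °C.

ΔT ≈ 30.6 °C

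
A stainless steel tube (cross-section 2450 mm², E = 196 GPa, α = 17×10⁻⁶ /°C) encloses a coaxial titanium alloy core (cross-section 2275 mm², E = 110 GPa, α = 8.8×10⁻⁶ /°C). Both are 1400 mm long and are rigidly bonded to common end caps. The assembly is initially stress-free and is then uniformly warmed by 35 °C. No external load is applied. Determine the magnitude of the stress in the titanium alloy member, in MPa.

σ ≈ 20.8 MPa (tensile)

The stainless steel has the larger α, so on heating it would change length more than the titanium alloy if both were free. The rigid plates force a common final length, so the stainless steel is put into compression and the titanium alloy into tension, with equal and opposite forces P (no external load).
Equating the net (thermal + elastic) strains gives |α₁ − α₂|·ΔT = P·[1/(A₁E₁) + 1/(A₂E₂)].
|α₁ − α₂|·ΔT = 8.2×10⁻⁶ × 35 = 0.000287.
1/(A₁E₁) + 1/(A₂E₂) = 1/(2450×196×10³) + 1/(2275×110×10³) = 6.078×10⁻⁹ N⁻¹.
P = 0.000287 / 6.078×10⁻⁹ = 47220 N = 47.22 kN.
σ_{titanium alloy} = P/A₂ = 47220/2275 = 20.75 MPa, tensile.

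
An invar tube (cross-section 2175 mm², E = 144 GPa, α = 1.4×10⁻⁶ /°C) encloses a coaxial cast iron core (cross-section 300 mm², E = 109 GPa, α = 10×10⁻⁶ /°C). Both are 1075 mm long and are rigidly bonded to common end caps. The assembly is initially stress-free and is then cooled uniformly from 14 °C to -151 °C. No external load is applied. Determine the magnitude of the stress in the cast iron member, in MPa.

Both members must finish at the same length. With the larger α, the cast iron tends to over-contract; the plates restrain it, putting the cast iron in tension and the invar in compression. With no external load the two internal forces are equal and opposite, magnitude P.
Compatibility of the two members (thermal + elastic change equal): (α₁ − α₂)ΔT = P·[1/(A₁E₁) + 1/(A₂E₂)].
|α₁ − α₂|·ΔT = 8.6×10⁻⁶ × 165 = 0.001419.
1/(A₁E₁) + 1/(A₂E₂) = 1/(2175×144×10³) + 1/(300×109×10³) = 3.377×10⁻⁸ N⁻¹.
P = 0.001419 / 3.377×10⁻⁸ = 42010 N = 42.01 kN.
σ_{cast iron} = P/A₂ = 42010/300 = 140 MPa, tensile.

σ ≈ 140 MPa (tensile)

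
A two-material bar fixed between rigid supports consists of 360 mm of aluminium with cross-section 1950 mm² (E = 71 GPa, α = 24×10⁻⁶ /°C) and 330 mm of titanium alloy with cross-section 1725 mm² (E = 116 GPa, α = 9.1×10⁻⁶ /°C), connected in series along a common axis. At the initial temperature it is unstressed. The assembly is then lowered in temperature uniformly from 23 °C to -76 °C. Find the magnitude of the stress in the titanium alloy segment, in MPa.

σ ≈ 157 MPa (tensile)

If the supports were absent, the total length change would be Σ αᵢΔT Lᵢ = 24×10⁻⁶×99×360 + 9.1×10⁻⁶×99×330 = 1.153 mm.
The rigid supports impose zero overall length change; the single axial force P common to all segments must satisfy P Σ Lᵢ/(AᵢEᵢ) = δ_free.
Σ Lᵢ/(AᵢEᵢ) = 360/(1950×71×10³) + 330/(1725×116×10³) = 4.249×10⁻⁶ mm/N.
P = 1.153 / 4.249×10⁻⁶ = 271300 N = 271.3 kN, tensile.
σ_{titanium alloy} = P / A = 271300 / 1725 = 157.2 MPa.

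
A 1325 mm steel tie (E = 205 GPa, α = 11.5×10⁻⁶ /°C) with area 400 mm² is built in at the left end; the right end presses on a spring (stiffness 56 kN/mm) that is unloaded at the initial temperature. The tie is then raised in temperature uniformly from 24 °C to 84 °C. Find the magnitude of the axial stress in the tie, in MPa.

σ ≈ 67.2 MPa (compressive)

Free thermal expansion: δ_free = αΔT L = 11.5×10⁻⁶ × 60 × 1325 = 0.9143 mm.
With a force P in the spring, the elastic change of the tie is PL/(AE) and that of the spring is P/k; compatibility requires their sum to equal δ_free.
So P = δ_free / [L/(AE) + 1/k] = 0.9143 / [ 1325/(400×205×10³) + 1/(56×10³) ].
P = 0.9143 / 3.402×10⁻⁵ = 26880 N.
σ = P/A = 26880/400 = 67.19 MPa.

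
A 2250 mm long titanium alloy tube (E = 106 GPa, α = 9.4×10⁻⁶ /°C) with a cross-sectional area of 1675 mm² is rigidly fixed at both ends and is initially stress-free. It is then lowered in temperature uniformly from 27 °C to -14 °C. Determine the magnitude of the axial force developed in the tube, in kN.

The ends cannot move, so σ = EαΔT = 106×10³ × 9.4×10⁻⁶ × 41 = 40.85 MPa.
Axial force P = σA = 40.85 × 1675 = 68430 N = 68.43 kN, tensile.

P ≈ 68.4 kN (tensile)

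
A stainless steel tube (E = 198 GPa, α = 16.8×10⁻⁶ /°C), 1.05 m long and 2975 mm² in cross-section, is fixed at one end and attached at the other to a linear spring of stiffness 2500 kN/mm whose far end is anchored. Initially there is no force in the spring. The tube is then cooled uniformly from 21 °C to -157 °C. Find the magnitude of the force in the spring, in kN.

The unrestrained thermal change is αΔT L = 16.8×10⁻⁶ × 178 × 1050 = 3.14 mm.
Let P be the tensile force in the spring. The tube extends elastically by PL/(AE) and the spring stretches by P/k; together these equal δ_free.
So P = δ_free / [L/(AE) + 1/k] = 3.14 / [ 1050/(2975×198×10³) + 1/(2500×10³) ].
P = 3.14 / 2.183×10⁻⁶ = 1.439×10⁶ N.

P ≈ 1440 kN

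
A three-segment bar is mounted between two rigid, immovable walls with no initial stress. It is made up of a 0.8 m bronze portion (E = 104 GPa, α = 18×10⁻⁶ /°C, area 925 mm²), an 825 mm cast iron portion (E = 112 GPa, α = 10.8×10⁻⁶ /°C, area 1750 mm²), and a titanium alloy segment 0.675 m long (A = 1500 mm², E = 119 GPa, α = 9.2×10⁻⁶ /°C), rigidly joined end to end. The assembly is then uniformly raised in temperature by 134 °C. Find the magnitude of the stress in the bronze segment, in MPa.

With the walls removed the bar would change length by δ_free = Σ αᵢΔT Lᵢ = 18×10⁻⁶×134×800 + 10.8×10⁻⁶×134×825 + 9.2×10⁻⁶×134×675 = 3.956 mm.
The walls prevent any net length change, so an axial force P (same in every segment) develops. Compatibility: P · Σ Lᵢ/(AᵢEᵢ) = δ_free.
The series flexibility is Σ Lᵢ/(AᵢEᵢ) = 800/(925×104×10³) + 825/(1750×112×10³) + 675/(1500×119×10³) = 1.631×10⁻⁵ mm/N.
So P = 3.956 / 1.631×10⁻⁵ = 242.6 kN, compressive.
σ_{bronze} = P / A = 242600 / 925 = 262.2 MPa.

σ ≈ 262 MPa (compressive)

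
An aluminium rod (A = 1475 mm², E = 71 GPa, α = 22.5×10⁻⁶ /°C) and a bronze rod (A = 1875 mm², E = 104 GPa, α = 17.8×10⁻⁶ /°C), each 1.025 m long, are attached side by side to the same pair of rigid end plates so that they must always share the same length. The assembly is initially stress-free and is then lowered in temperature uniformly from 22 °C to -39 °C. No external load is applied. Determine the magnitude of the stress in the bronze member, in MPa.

Both members must finish at the same length. With the larger α, the aluminium tends to over-contract; the plates restrain it, putting the aluminium in tension and the bronze in compression. With no external load the two internal forces are equal and opposite, magnitude P.
Setting the final lengths equal and cancelling L: (α₁ − α₂)ΔT = P/(A₁E₁) + P/(A₂E₂).
|α₁ − α₂|·ΔT = 4.7×10⁻⁶ × 61 = 0.0002867.
1/(A₁E₁) + 1/(A₂E₂) = 1/(1475×71×10³) + 1/(1875×104×10³) = 1.468×10⁻⁸ N⁻¹.
P = 0.0002867 / 1.468×10⁻⁸ = 19530 N = 19.53 kN.
σ_{bronze} = P/A₂ = 19530/1875 = 10.42 MPa, compressive.

σ ≈ 10.4 MPa (compressive)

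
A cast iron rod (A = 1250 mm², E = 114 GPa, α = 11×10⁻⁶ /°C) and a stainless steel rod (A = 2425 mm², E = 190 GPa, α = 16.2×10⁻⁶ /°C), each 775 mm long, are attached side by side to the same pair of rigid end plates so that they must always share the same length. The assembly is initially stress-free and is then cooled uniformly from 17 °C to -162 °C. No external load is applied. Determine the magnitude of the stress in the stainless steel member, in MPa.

Both members must finish at the same length. With the larger α, the stainless steel tends to over-contract; the plates restrain it, putting the stainless steel in tension and the cast iron in compression. With no external load the two internal forces are equal and opposite, magnitude P.
Setting the final lengths equal and cancelling L: (α₁ − α₂)ΔT = P/(A₁E₁) + P/(A₂E₂).
|α₁ − α₂|·ΔT = 5.2×10⁻⁶ × 179 = 0.0009308.
1/(A₁E₁) + 1/(A₂E₂) = 1/(1250×114×10³) + 1/(2425×190×10³) = 9.188×10⁻⁹ N⁻¹.
So P = 0.0009308 / 9.188×10⁻⁹ = 101.3 kN.
σ_{stainless steel} = P/A₂ = 101300/2425 = 41.78 MPa, tensile.

σ ≈ 41.8 MPa (tensile)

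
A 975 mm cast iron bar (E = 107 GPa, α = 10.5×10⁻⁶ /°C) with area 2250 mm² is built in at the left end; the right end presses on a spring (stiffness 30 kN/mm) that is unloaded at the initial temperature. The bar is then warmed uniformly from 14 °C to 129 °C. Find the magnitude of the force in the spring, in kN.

P ≈ 31.5 kN

Free thermal expansion: δ_free = αΔT L = 10.5×10⁻⁶ × 115 × 975 = 1.177 mm.
Let P be the compressive force at the spring. The bar shortens elastically by PL/(AE) and the spring compresses by P/k; together these equal δ_free.
P [ L/(AE) + 1/k ] = δ_free → P [ 975/(2250×107×10³) + 1/(30×10³) ] = 1.177.
P = 1.177 / 3.738×10⁻⁵ = 31490 N.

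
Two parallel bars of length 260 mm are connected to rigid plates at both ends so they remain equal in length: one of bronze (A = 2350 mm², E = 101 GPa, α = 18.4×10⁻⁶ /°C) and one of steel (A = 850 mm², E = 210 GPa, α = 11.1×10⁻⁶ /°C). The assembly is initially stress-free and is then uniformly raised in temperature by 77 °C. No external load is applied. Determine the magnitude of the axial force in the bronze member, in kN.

P ≈ 57.3 kN (compressive in the bronze)

The bronze has the larger α, so on heating it would change length more than the steel if both were free. The rigid plates force a common final length, so the bronze is put into compression and the steel into tension, with equal and opposite forces P (no external load).
Equating the net (thermal + elastic) strains gives |α₁ − α₂|·ΔT = P·[1/(A₁E₁) + 1/(A₂E₂)].
|α₁ − α₂|·ΔT = 7.3×10⁻⁶ × 77 = 0.0005621.
1/(A₁E₁) + 1/(A₂E₂) = 1/(2350×101×10³) + 1/(850×210×10³) = 9.815×10⁻⁹ N⁻¹.
So P = 0.0005621 / 9.815×10⁻⁹ = 57.27 kN.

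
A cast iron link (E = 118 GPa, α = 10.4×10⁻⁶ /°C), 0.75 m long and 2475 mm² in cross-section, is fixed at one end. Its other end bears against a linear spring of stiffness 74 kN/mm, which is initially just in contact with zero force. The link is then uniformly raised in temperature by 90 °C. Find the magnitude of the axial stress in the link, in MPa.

Free thermal expansion: δ_free = αΔT L = 10.4×10⁻⁶ × 90 × 750 = 0.702 mm.
Let P be the compressive force at the spring. The link shortens elastically by PL/(AE) and the spring compresses by P/k; together these equal δ_free.
P [ L/(AE) + 1/k ] = δ_free → P [ 750/(2475×118×10³) + 1/(74×10³) ] = 0.702.
P = 0.702 / 1.608×10⁻⁵ = 43650 N.
σ = P/A = 43650/2475 = 17.64 MPa.

σ ≈ 17.6 MPa (compressive)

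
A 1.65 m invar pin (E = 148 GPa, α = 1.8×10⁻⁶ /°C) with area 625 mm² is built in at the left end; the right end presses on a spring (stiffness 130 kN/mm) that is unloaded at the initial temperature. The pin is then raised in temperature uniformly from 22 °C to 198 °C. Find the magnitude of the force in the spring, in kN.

P ≈ 20.5 kN

If the spring were absent the pin would lengthen by αΔT L = 1.8×10⁻⁶ × 176 × 1650 = 0.5227 mm.
With a force P in the spring, the elastic change of the pin is PL/(AE) and that of the spring is P/k; compatibility requires their sum to equal δ_free.
So P = δ_free / [L/(AE) + 1/k] = 0.5227 / [ 1650/(625×148×10³) + 1/(130×10³) ].
P = 0.5227 / 2.553×10⁻⁵ = 20470 N.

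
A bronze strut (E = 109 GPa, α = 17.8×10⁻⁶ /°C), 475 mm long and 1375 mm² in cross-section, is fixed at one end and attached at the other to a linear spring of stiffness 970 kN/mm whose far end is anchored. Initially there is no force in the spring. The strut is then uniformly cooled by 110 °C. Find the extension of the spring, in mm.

δ ≈ 0.228 mm

If the spring were absent the strut would shorten by αΔT L = 17.8×10⁻⁶ × 110 × 475 = 0.93 mm.
With a force P in the spring, the elastic change of the strut is PL/(AE) and that of the spring is P/k; compatibility requires their sum to equal δ_free.
So P = δ_free / [L/(AE) + 1/k] = 0.93 / [ 475/(1375×109×10³) + 1/(970×10³) ].
P = 0.93 / 4.2×10⁻⁶ = 221400 N.
Spring extension = P/k = 221400/(970×10³) = 0.2283 mm.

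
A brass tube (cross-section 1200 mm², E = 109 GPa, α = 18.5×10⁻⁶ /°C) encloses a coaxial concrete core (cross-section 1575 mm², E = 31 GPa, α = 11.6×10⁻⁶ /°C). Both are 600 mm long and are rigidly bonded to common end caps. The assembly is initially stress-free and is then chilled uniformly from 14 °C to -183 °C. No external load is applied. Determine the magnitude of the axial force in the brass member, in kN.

P ≈ 48.3 kN (tensile in the brass)

Equilibrium of a rigid end plate with no external load gives equal and opposite internal forces ±P in the two members. Since α_{brass} > α_{concrete}, cooling drives the brass into tension and the concrete into compression.
Setting the final lengths equal and cancelling L: (α₁ − α₂)ΔT = P/(A₁E₁) + P/(A₂E₂).
|α₁ − α₂|·ΔT = 6.9×10⁻⁶ × 197 = 0.001359.
1/(A₁E₁) + 1/(A₂E₂) = 1/(1200×109×10³) + 1/(1575×31×10³) = 2.813×10⁻⁸ N⁻¹.
So P = 0.001359 / 2.813×10⁻⁸ = 48.33 kN.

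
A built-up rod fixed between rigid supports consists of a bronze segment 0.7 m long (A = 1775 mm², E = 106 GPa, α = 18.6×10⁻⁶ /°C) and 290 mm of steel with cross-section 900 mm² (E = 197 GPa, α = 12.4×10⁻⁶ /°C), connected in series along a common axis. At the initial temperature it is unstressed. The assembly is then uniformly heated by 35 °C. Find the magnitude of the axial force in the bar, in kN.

P ≈ 109 kN (compressive)

Free thermal expansion of the whole bar: Σ αᵢΔT Lᵢ = 18.6×10⁻⁶×35×700 + 12.4×10⁻⁶×35×290 = 0.5816 mm.
The rigid supports impose zero overall length change; the single axial force P common to all segments must satisfy P Σ Lᵢ/(AᵢEᵢ) = δ_free.
The series flexibility is Σ Lᵢ/(AᵢEᵢ) = 700/(1775×106×10³) + 290/(900×197×10³) = 5.356×10⁻⁶ mm/N.
Hence P = δ_free / Σ(L/AE) = 0.5816/5.356×10⁻⁶ = 108.6 kN (compressive).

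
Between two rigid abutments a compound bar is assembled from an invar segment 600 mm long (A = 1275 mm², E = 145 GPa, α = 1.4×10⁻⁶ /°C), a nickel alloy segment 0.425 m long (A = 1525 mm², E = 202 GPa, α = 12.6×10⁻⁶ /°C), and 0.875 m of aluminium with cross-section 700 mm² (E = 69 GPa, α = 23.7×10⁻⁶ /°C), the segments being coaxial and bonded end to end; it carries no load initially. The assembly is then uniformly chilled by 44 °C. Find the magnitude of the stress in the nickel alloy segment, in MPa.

If the supports were absent, the total length change would be Σ αᵢΔT Lᵢ = 1.4×10⁻⁶×44×600 + 12.6×10⁻⁶×44×425 + 23.7×10⁻⁶×44×875 = 1.185 mm.
The walls prevent any net length change, so an axial force P (same in every segment) develops. Compatibility: P · Σ Lᵢ/(AᵢEᵢ) = δ_free.
Σ Lᵢ/(AᵢEᵢ) = 600/(1275×145×10³) + 425/(1525×202×10³) + 875/(700×69×10³) = 2.274×10⁻⁵ mm/N.
So P = 1.185 / 2.274×10⁻⁵ = 52.11 kN, tensile.
σ_{nickel alloy} = P / A = 52110 / 1525 = 34.17 MPa.

σ ≈ 34.2 MPa (tensile)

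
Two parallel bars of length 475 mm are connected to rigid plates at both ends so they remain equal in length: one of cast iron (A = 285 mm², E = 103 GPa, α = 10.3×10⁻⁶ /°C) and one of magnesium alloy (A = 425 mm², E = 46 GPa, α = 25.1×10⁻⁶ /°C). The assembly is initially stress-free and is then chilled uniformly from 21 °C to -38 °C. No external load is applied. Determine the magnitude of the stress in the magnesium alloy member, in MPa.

σ ≈ 24.1 MPa (tensile)

Both members must finish at the same length. With the larger α, the magnesium alloy tends to over-contract; the plates restrain it, putting the magnesium alloy in tension and the cast iron in compression. With no external load the two internal forces are equal and opposite, magnitude P.
Setting the final lengths equal and cancelling L: (α₁ − α₂)ΔT = P/(A₁E₁) + P/(A₂E₂).
|α₁ − α₂|·ΔT = 14.8×10⁻⁶ × 59 = 0.0008732.
1/(A₁E₁) + 1/(A₂E₂) = 1/(285×103×10³) + 1/(425×46×10³) = 8.522×10⁻⁸ N⁻¹.
P = 0.0008732 / 8.522×10⁻⁸ = 10250 N = 10.25 kN.
σ_{magnesium alloy} = P/A₂ = 10250/425 = 24.11 MPa, tensile.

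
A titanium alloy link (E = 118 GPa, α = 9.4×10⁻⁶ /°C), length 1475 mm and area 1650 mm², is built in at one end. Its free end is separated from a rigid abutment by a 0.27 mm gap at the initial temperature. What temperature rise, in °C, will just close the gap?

ΔT ≈ 19.5 °C

Contact occurs when the free expansion equals the gap: αΔT L = 0.27 mm.
So ΔT = g/(αL) = 0.27/(9.4×10⁻⁶ × 1475) = 19.47 °C.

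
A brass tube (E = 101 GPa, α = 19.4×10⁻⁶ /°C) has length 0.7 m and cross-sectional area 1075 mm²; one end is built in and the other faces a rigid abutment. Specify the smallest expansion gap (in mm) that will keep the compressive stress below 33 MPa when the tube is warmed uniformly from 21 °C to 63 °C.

g ≈ 0.342 mm

With no wall the tube would lengthen by αΔT L = 19.4×10⁻⁶ × 42 × 700 = 0.5704 mm.
A stress of 33 MPa corresponds to the wall pushing the tube back by σL/E = 33×700/(101×10³) = 0.2287 mm.
So the gap has to take up the difference, g_min = δ_free − σL/E = 0.5704 − 0.2287 = 0.3416 mm.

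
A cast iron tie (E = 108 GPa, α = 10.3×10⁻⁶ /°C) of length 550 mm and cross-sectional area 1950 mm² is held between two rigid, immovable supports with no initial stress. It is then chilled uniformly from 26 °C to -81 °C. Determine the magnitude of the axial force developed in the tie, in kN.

Full restraint means ε = 0, so the stress is σ = EαΔT = 108×10³ × 10.3×10⁻⁶ × 107 = 119 MPa.
P = AEαΔT = 1950 × 108×10³ × 10.3×10⁻⁶ × 107 = 232.1 kN (tensile).

P ≈ 232 kN (tensile)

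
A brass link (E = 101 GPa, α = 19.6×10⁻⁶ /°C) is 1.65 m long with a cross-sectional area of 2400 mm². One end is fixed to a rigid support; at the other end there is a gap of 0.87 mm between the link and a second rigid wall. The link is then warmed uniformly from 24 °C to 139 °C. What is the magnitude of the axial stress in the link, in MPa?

Free thermal elongation = αΔT L = 19.6×10⁻⁶ × 115 × 1650 = 3.719 mm.
This exceeds the 0.87 mm gap, so the wall pushes back. The portion of expansion that must be recovered elastically is δ_free − gap = 3.719 − 0.87 = 2.849 mm.
Compatibility: PL/(AE) = 2.849 mm, so σ = P/A = E × (2.849/1650) = 174.4 MPa.

σ ≈ 174 MPa (compressive)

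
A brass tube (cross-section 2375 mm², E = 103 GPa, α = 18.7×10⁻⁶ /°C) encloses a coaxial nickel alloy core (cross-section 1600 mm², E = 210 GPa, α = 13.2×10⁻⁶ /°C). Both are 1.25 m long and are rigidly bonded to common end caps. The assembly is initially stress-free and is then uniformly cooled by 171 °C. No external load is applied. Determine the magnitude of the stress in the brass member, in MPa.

Equilibrium of a rigid end plate with no external load gives equal and opposite internal forces ±P in the two members. Since α_{brass} > α_{nickel alloy}, cooling drives the brass into tension and the nickel alloy into compression.
Setting the final lengths equal and cancelling L: (α₁ − α₂)ΔT = P/(A₁E₁) + P/(A₂E₂).
|α₁ − α₂|·ΔT = 5.5×10⁻⁶ × 171 = 0.0009405.
1/(A₁E₁) + 1/(A₂E₂) = 1/(2375×103×10³) + 1/(1600×210×10³) = 7.064×10⁻⁹ N⁻¹.
So P = 0.0009405 / 7.064×10⁻⁹ = 133.1 kN.
σ_{brass} = P/A₁ = 133100/2375 = 56.06 MPa, tensile.

σ ≈ 56.1 MPa (tensile)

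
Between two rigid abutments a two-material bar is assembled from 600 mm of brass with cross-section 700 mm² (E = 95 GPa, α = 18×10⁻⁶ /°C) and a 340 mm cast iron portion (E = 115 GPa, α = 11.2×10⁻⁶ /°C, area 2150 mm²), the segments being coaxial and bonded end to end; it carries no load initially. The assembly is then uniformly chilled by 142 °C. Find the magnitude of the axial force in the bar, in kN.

P ≈ 199 kN (tensile)

Free thermal contraction of the whole bar: Σ αᵢΔT Lᵢ = 18×10⁻⁶×142×600 + 11.2×10⁻⁶×142×340 = 2.074 mm.
Since the ends are fixed, an axial force P builds up, equal in every segment, with P · Σ Lᵢ/(AᵢEᵢ) = δ_free.
The series flexibility is Σ Lᵢ/(AᵢEᵢ) = 600/(700×95×10³) + 340/(2150×115×10³) = 1.04×10⁻⁵ mm/N.
P = 2.074 / 1.04×10⁻⁵ = 199500 N = 199.5 kN, tensile.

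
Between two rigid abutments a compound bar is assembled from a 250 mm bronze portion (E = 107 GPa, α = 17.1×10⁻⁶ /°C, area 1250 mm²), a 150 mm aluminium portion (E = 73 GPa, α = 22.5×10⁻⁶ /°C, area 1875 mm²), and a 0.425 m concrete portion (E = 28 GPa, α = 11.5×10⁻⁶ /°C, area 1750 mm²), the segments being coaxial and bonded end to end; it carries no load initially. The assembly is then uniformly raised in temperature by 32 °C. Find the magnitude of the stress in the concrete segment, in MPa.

σ ≈ 19.7 MPa (compressive)

Free thermal expansion of the whole bar: Σ αᵢΔT Lᵢ = 17.1×10⁻⁶×32×250 + 22.5×10⁻⁶×32×150 + 11.5×10⁻⁶×32×425 = 0.4012 mm.
The walls prevent any net length change, so an axial force P (same in every segment) develops. Compatibility: P · Σ Lᵢ/(AᵢEᵢ) = δ_free.
The series flexibility is Σ Lᵢ/(AᵢEᵢ) = 250/(1250×107×10³) + 150/(1875×73×10³) + 425/(1750×28×10³) = 1.164×10⁻⁵ mm/N.
P = 0.4012 / 1.164×10⁻⁵ = 34470 N = 34.47 kN, compressive.
σ_{concrete} = P / A = 34470 / 1750 = 19.7 MPa.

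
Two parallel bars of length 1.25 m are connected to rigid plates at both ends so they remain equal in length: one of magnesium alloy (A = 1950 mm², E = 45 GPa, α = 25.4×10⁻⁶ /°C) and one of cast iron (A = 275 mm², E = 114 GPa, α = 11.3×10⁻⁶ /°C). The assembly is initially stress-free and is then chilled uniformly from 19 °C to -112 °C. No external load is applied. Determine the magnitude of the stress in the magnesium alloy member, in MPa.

The magnesium alloy has the larger α, so on cooling it would change length more than the cast iron if both were free. The rigid plates force a common final length, so the magnesium alloy is put into tension and the cast iron into compression, with equal and opposite forces P (no external load).
Setting the final lengths equal and cancelling L: (α₁ − α₂)ΔT = P/(A₁E₁) + P/(A₂E₂).
|α₁ − α₂|·ΔT = 14.1×10⁻⁶ × 131 = 0.001847.
1/(A₁E₁) + 1/(A₂E₂) = 1/(1950×45×10³) + 1/(275×114×10³) = 4.329×10⁻⁸ N⁻¹.
P = 0.001847 / 4.329×10⁻⁸ = 42660 N = 42.66 kN.
σ_{magnesium alloy} = P/A₁ = 42660/1950 = 21.88 MPa, tensile.

σ ≈ 21.9 MPa (tensile)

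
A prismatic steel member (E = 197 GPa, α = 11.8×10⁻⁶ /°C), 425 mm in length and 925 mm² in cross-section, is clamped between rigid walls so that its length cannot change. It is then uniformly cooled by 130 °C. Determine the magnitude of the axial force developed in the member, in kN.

P ≈ 280 kN (tensile)

With zero net strain, σ = E·αΔT = 197 GPa × 11.8×10⁻⁶ × 130 = 302.2 MPa.
P = AEαΔT = 925 × 197×10³ × 11.8×10⁻⁶ × 130 = 279.5 kN (tensile).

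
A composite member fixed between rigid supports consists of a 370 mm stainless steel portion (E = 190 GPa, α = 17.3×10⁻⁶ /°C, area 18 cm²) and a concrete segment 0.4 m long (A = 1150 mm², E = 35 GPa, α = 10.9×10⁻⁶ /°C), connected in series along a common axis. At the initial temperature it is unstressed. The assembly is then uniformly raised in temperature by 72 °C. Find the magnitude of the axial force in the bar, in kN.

Free thermal expansion of the whole bar: Σ αᵢΔT Lᵢ = 17.3×10⁻⁶×72×370 + 10.9×10⁻⁶×72×400 = 0.7748 mm.
The walls prevent any net length change, so an axial force P (same in every segment) develops. Compatibility: P · Σ Lᵢ/(AᵢEᵢ) = δ_free.
Σ Lᵢ/(AᵢEᵢ) = 370/(1800×190×10³) + 400/(1150×35×10³) = 1.102×10⁻⁵ mm/N.
So P = 0.7748 / 1.102×10⁻⁵ = 70.31 kN, compressive.

P ≈ 70.3 kN (compressive)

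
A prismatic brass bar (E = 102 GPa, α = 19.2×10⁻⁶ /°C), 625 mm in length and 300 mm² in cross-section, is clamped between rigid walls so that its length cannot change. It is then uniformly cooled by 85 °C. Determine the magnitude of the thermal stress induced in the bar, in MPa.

σ ≈ 166 MPa (tensile)

The supports are rigid, so the total axial strain is zero. The restrained thermal strain is ε = αΔT = 19.2×10⁻⁶ × 85 = 1632×10⁻⁶.
σ = EαΔT = 102×10³ × 19.2×10⁻⁶ × 85 = 166.5 MPa (tensile; the bar is trying to contract).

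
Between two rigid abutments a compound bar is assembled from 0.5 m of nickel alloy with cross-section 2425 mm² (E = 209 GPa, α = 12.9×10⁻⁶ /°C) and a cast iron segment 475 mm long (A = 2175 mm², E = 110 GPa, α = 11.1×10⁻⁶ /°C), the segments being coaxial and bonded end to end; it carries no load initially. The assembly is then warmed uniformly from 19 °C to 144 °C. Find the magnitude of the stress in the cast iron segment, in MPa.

σ ≈ 227 MPa (compressive)

With the walls removed the bar would change length by δ_free = Σ αᵢΔT Lᵢ = 12.9×10⁻⁶×125×500 + 11.1×10⁻⁶×125×475 = 1.465 mm.
The rigid supports impose zero overall length change; the single axial force P common to all segments must satisfy P Σ Lᵢ/(AᵢEᵢ) = δ_free.
Σ Lᵢ/(AᵢEᵢ) = 500/(2425×209×10³) + 475/(2175×110×10³) = 2.972×10⁻⁶ mm/N.
Hence P = δ_free / Σ(L/AE) = 1.465/2.972×10⁻⁶ = 493.1 kN (compressive).
σ_{cast iron} = P / A = 493100 / 2175 = 226.7 MPa.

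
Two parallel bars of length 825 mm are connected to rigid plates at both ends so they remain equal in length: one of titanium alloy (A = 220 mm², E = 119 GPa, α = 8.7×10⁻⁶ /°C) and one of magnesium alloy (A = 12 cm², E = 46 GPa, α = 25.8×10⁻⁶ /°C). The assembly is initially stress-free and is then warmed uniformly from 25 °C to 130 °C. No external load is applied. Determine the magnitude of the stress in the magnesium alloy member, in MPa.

σ ≈ 26.6 MPa (compressive)

Equilibrium of a rigid end plate with no external load gives equal and opposite internal forces ±P in the two members. Since α_{magnesium alloy} > α_{titanium alloy}, heating drives the magnesium alloy into compression and the titanium alloy into tension.
Equating the net (thermal + elastic) strains gives |α₁ − α₂|·ΔT = P·[1/(A₁E₁) + 1/(A₂E₂)].
|α₁ − α₂|·ΔT = 17.1×10⁻⁶ × 105 = 0.001796.
1/(A₁E₁) + 1/(A₂E₂) = 1/(220×119×10³) + 1/(1200×46×10³) = 5.631×10⁻⁸ N⁻¹.
So P = 0.001796 / 5.631×10⁻⁸ = 31.88 kN.
σ_{magnesium alloy} = P/A₂ = 31880/1200 = 26.57 MPa, compressive.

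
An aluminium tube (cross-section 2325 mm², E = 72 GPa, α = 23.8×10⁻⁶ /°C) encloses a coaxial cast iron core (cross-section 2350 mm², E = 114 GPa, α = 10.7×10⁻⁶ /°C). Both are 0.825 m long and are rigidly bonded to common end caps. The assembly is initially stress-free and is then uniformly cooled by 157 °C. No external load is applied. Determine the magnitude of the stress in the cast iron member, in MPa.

σ ≈ 90.2 MPa (compressive)

The aluminium has the larger α, so on cooling it would change length more than the cast iron if both were free. The rigid plates force a common final length, so the aluminium is put into tension and the cast iron into compression, with equal and opposite forces P (no external load).
Setting the final lengths equal and cancelling L: (α₁ − α₂)ΔT = P/(A₁E₁) + P/(A₂E₂).
|α₁ − α₂|·ΔT = 13.1×10⁻⁶ × 157 = 0.002057.
1/(A₁E₁) + 1/(A₂E₂) = 1/(2325×72×10³) + 1/(2350×114×10³) = 9.706×10⁻⁹ N⁻¹.
So P = 0.002057 / 9.706×10⁻⁹ = 211.9 kN.
σ_{cast iron} = P/A₂ = 211900/2350 = 90.17 MPa, compressive.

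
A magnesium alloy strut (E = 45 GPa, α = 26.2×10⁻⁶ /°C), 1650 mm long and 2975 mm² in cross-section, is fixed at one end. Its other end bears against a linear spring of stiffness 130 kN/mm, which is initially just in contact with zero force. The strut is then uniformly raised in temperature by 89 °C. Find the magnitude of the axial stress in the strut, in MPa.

The unrestrained thermal change is αΔT L = 26.2×10⁻⁶ × 89 × 1650 = 3.847 mm.
Let P be the compressive force at the spring. The strut shortens elastically by PL/(AE) and the spring compresses by P/k; together these equal δ_free.
P [ L/(AE) + 1/k ] = δ_free → P [ 1650/(2975×45×10³) + 1/(130×10³) ] = 3.847.
P = 3.847 / 2.002×10⁻⁵ = 192200 N.
σ = P/A = 192200/2975 = 64.61 MPa.

σ ≈ 64.6 MPa (compressive)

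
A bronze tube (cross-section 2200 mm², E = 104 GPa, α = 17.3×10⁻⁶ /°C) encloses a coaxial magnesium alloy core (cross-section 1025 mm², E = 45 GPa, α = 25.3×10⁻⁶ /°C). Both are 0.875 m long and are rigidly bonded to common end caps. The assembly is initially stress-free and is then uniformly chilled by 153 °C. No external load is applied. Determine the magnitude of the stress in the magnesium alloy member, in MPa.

The magnesium alloy has the larger α, so on cooling it would change length more than the bronze if both were free. The rigid plates force a common final length, so the magnesium alloy is put into tension and the bronze into compression, with equal and opposite forces P (no external load).
Setting the final lengths equal and cancelling L: (α₁ − α₂)ΔT = P/(A₁E₁) + P/(A₂E₂).
|α₁ − α₂|·ΔT = 8×10⁻⁶ × 153 = 0.001224.
1/(A₁E₁) + 1/(A₂E₂) = 1/(2200×104×10³) + 1/(1025×45×10³) = 2.605×10⁻⁸ N⁻¹.
So P = 0.001224 / 2.605×10⁻⁸ = 46.99 kN.
σ_{magnesium alloy} = P/A₂ = 46990/1025 = 45.84 MPa, tensile.

σ ≈ 45.8 MPa (tensile)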